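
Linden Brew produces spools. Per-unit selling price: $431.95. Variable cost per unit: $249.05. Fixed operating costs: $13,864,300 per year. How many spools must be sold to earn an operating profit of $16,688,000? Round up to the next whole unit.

Each unit contributes $431.95 − $249.05 = $182.90.
Required volume = (fixed costs + target profit) ÷ CM = ($13,864,300 + $16,688,000) ÷ $182.90 = 167,043.74, so 167,044 spools.

167,044 spools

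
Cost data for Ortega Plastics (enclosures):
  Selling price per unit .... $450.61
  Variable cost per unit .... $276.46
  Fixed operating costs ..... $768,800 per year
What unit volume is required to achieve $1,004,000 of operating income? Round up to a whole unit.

10,180 enclosures

Contribution margin per unit = $450.61 − $276.46 = $174.15.
Need Q such that Q × $174.15 − $768,800 = $1,004,000, i.e. Q = $1,772,800 / $174.15 = 10,179.73 → 10,180.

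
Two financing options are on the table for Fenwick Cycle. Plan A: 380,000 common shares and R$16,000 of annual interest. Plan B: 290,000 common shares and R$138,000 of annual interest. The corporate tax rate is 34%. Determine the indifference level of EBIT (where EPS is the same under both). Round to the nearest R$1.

Set EPS_A = EPS_B: (EBIT − R$16,000)(1 − 0.34) ÷ 380,000 = (EBIT − R$138,000)(1 − 0.34) ÷ 290,000.
The (1 − t) factor cancels: (EBIT − 16,000) × 290,000 = (EBIT − 138,000) × 380,000.
Solving, EBIT = (138,000·380,000 − 16,000·290,000) / (380,000 − 290,000) = 47,800,000,000 / 90,000 = 531,111.11.

R$531,111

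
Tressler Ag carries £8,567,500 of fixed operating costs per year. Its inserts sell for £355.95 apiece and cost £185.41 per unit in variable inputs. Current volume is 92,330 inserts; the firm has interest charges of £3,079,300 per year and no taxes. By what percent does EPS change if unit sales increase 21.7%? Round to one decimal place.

At 92,330 units, contribution = 92,330 × £170.54 = £15,745,958.20.
EBIT = £15,745,958.20 − £8,567,500 = £7,178,458.20.
Interest = £3,079,300.00, so EBIT − I = £4,099,158.20.
Degree of combined leverage = contribution ÷ (EBIT − I) = £15,745,958.20 ÷ £4,099,158.20 = 3.8413.
EPS therefore changes by 3.8413 × (+21.7%) = +83.4%.

+83.4%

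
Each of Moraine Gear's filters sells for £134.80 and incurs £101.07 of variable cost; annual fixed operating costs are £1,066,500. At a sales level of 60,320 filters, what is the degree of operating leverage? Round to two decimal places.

Total contribution margin = 60,320 × £33.73 = £2,034,593.60.
EBIT = £2,034,593.60 − £1,066,500 = £968,093.60.
So DOL = total CM / EBIT = £2,034,593.60 / £968,093.60 = 2.1016.

2.10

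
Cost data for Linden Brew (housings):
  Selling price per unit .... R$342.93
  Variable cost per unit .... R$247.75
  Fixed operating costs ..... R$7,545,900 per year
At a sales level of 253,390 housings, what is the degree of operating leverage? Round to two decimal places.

Total contribution margin = 253,390 × R$95.18 = R$24,117,660.20.
Operating income = contribution − fixed costs = R$24,117,660.20 − R$7,545,900 = R$16,571,760.20.
Degree of operating leverage = R$24,117,660.20 / R$16,571,760.20 = 1.4553.

1.46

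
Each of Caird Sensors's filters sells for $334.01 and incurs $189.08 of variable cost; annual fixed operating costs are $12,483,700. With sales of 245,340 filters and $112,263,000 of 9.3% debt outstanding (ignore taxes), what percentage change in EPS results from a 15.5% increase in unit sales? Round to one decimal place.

+43.6%

At 245,340 units, contribution = 245,340 × $144.93 = $35,557,126.20.
Operating income = contribution − fixed costs = $35,557,126.20 − $12,483,700 = $23,073,426.20.
Interest = $10,440,459.00, so EBIT − I = $12,632,967.20.
Degree of combined leverage = contribution ÷ (EBIT − I) = $35,557,126.20 ÷ $12,632,967.20 = 2.8146.
EPS therefore changes by 2.8146 × (+15.5%) = +43.6%.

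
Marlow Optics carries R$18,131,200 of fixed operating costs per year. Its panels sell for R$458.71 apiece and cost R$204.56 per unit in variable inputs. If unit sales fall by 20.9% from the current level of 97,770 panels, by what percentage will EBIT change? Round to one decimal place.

-77.3%

Contribution at this volume is 97,770 × R$254.15 = R$24,848,245.50.
Subtracting fixed costs: EBIT = R$24,848,245.50 − R$18,131,200 = R$6,717,045.50.
Degree of operating leverage = R$24,848,245.50 / R$6,717,045.50 = 3.6993.
So EBIT moves 3.6993 × (-20.9%) = -77.3%.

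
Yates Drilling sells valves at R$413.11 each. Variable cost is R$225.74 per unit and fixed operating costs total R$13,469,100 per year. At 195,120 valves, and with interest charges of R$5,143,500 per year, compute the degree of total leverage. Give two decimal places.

2.04

Contribution at this volume is 195,120 × R$187.37 = R$36,559,634.40.
Subtracting fixed costs: EBIT = R$36,559,634.40 − R$13,469,100 = R$23,090,534.40. Interest = R$5,143,500.00, so EBIT − I = R$17,947,034.40.
Degree of total leverage = total CM / (EBIT − interest) = R$36,559,634.40 / R$17,947,034.40 = 2.0371.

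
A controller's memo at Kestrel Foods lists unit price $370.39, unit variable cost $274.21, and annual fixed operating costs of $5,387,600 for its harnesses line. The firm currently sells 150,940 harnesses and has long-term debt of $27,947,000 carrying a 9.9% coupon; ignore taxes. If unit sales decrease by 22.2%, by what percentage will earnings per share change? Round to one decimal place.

-50.6%

Total contribution margin = 150,940 × $96.18 = $14,517,409.20.
Subtracting fixed costs: EBIT = $14,517,409.20 − $5,387,600 = $9,129,809.20.
Interest = $2,766,753.00, so EBIT − I = $6,363,056.20.
DCL = total CM / (EBIT − I) = $14,517,409.20 / $6,363,056.20 = 2.2815.
EPS therefore changes by 2.2815 × (-22.2%) = -50.6%.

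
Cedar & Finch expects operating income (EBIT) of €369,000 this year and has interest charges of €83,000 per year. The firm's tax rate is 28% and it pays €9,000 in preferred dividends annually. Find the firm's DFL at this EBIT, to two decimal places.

1.35

Interest = €83,000.00.
Pre-tax preferred-dividend burden = €9,000 ÷ (1 − 0.28) = €12,500.00.
DFL = EBIT ÷ [EBIT − I − D_p/(1−t)] = €369,000 ÷ [€369,000 − €83,000.00 − €12,500.00] = €369,000 ÷ €273,500.00 = 1.3492.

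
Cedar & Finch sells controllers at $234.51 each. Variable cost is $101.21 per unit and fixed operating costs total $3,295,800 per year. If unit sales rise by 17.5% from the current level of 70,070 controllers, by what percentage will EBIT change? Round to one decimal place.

+27.0%

Contribution at this volume is 70,070 × $133.30 = $9,340,331.00.
Operating income = contribution − fixed costs = $9,340,331.00 − $3,295,800 = $6,044,531.00.
DOL = contribution ÷ EBIT = $9,340,331.00 ÷ $6,044,531.00 = 1.5453.
%ΔEBIT = DOL × %ΔSales = 1.5453 × +17.5% = +27.0%.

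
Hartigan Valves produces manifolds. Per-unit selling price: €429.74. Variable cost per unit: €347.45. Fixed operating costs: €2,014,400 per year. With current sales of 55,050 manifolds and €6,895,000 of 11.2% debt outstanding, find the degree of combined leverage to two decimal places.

Contribution at this volume is 55,050 × €82.29 = €4,530,064.50.
EBIT = €4,530,064.50 − €2,014,400 = €2,515,664.50. Interest = €772,240.00.
DOL = €4,530,064.50 ÷ €2,515,664.50 = 1.8007; DFL = €2,515,664.50 ÷ €1,743,424.50 = 1.4429.
Combined leverage = 1.8007 × 1.4429 = 2.5982.

2.60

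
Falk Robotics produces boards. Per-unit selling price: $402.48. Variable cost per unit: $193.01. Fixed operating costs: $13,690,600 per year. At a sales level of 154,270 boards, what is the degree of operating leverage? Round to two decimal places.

At 154,270 units, contribution = 154,270 × $209.47 = $32,314,936.90.
Subtracting fixed costs: EBIT = $32,314,936.90 − $13,690,600 = $18,624,336.90.
Degree of operating leverage = $32,314,936.90 / $18,624,336.90 = 1.7351.

1.74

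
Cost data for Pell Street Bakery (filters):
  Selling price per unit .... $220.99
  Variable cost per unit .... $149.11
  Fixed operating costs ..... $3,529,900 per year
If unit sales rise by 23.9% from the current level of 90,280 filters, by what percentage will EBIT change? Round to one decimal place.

Total contribution margin = 90,280 × $71.88 = $6,489,326.40.
Operating income = contribution − fixed costs = $6,489,326.40 − $3,529,900 = $2,959,426.40.
DOL = contribution ÷ EBIT = $6,489,326.40 ÷ $2,959,426.40 = 2.1928.
Operating income changes by 2.1928 × +23.9% = +52.4%.

+52.4%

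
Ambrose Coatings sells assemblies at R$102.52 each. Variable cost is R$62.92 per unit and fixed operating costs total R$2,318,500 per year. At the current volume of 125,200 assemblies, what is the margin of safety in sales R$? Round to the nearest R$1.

Each unit contributes R$102.52 − R$62.92 = R$39.60. Break-even units = R$2,318,500 ÷ R$39.60 = 58,547.98; break-even revenue = 58,547.98 × R$102.52 = R$6,002,338.89.
Current sales = 125,200 × R$102.52 = R$12,835,504.00.
Margin of safety = R$12,835,504.00 − R$6,002,338.89 = R$6,833,165.

R$6,833,165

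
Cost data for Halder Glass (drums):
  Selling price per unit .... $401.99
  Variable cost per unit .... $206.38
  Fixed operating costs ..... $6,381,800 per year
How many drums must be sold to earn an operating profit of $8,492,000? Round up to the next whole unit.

Each unit contributes $401.99 − $206.38 = $195.61.
Need Q such that Q × $195.61 − $6,381,800 = $8,492,000, i.e. Q = $14,873,800 / $195.61 = 76,038.03 → 76,039.

76,039 drums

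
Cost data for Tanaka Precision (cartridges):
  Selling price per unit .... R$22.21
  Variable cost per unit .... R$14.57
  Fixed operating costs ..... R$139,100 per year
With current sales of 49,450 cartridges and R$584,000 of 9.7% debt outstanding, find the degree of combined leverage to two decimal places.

2.08

Total contribution margin = 49,450 × R$7.64 = R$377,798.00.
Subtracting fixed costs: EBIT = R$377,798.00 − R$139,100 = R$238,698.00. Interest = R$56,648.00.
DOL = R$377,798.00 ÷ R$238,698.00 = 1.5827; DFL = R$238,698.00 ÷ R$182,050.00 = 1.3112.
DCL = DOL × DFL = 1.5827 × 1.3112 = 2.0752.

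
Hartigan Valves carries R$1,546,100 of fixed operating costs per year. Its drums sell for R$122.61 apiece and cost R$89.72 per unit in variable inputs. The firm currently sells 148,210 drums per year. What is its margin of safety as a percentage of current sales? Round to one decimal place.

Each unit contributes R$122.61 − R$89.72 = R$32.89. Break-even units = R$1,546,100 ÷ R$32.89 = 47,008.21; break-even revenue = 47,008.21 × R$122.61 = R$5,763,676.53.
Actual sales revenue = 148,210 × R$122.61 = R$18,172,028.10.
Margin of safety = (R$18,172,028.10 − R$5,763,676.53) ÷ R$18,172,028.10 = 68.3%.

68.3%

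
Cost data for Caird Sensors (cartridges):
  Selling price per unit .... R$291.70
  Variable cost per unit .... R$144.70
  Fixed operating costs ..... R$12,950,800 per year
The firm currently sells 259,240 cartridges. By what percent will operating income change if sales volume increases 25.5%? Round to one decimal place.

Total contribution margin = 259,240 × R$147.00 = R$38,108,280.00.
Subtracting fixed costs: EBIT = R$38,108,280.00 − R$12,950,800 = R$25,157,480.00.
DOL = contribution ÷ EBIT = R$38,108,280.00 ÷ R$25,157,480.00 = 1.5148.
Operating income changes by 1.5148 × +25.5% = +38.6%.

+38.6%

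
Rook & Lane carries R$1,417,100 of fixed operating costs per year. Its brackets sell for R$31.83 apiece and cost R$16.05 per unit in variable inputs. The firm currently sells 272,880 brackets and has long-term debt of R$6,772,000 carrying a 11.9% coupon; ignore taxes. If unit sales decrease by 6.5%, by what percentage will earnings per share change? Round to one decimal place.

At 272,880 units, contribution = 272,880 × R$15.78 = R$4,306,046.40.
Operating income = contribution − fixed costs = R$4,306,046.40 − R$1,417,100 = R$2,888,946.40.
After interest of R$805,868.00, pre-tax earnings = R$2,083,078.40.
Degree of combined leverage = contribution ÷ (EBIT − I) = R$4,306,046.40 ÷ R$2,083,078.40 = 2.0672.
%ΔEPS = DCL × %ΔSales = 2.0672 × -6.5% = -13.4%.

-13.4%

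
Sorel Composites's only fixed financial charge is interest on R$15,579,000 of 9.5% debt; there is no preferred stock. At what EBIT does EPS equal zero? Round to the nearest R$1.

Annual interest = 9.5% × R$15,579,000 = R$1,480,005.00.
With no preferred dividends, EPS = 0 when EBIT exactly covers interest, so the financial break-even EBIT is R$1,480,005.00.

R$1,480,005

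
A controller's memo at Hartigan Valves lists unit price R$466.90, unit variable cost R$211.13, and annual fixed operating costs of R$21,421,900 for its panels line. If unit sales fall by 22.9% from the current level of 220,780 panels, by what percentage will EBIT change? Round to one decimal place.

-36.9%

Total contribution margin = 220,780 × R$255.77 = R$56,468,900.60.
Subtracting fixed costs: EBIT = R$56,468,900.60 − R$21,421,900 = R$35,047,000.60.
So DOL = total CM / EBIT = R$56,468,900.60 / R$35,047,000.60 = 1.6112.
%ΔEBIT = DOL × %ΔSales = 1.6112 × -22.9% = -36.9%.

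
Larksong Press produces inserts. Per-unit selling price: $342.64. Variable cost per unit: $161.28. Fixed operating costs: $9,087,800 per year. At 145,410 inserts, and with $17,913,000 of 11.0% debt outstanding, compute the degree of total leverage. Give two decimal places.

At 145,410 units, contribution = 145,410 × $181.36 = $26,371,557.60.
Subtracting fixed costs: EBIT = $26,371,557.60 − $9,087,800 = $17,283,757.60. Interest = $1,970,430.00.
DOL = $26,371,557.60 ÷ $17,283,757.60 = 1.5258; DFL = $17,283,757.60 ÷ $15,313,327.60 = 1.1287.
Combined leverage = 1.5258 × 1.1287 = 1.7222.

1.72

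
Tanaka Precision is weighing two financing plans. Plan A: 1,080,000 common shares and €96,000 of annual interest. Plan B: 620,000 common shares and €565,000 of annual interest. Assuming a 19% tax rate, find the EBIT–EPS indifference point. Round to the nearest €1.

Set EPS_A = EPS_B: (EBIT − €96,000)(1 − 0.19) ÷ 1,080,000 = (EBIT − €565,000)(1 − 0.19) ÷ 620,000.
The (1 − t) factor cancels: (EBIT − 96,000) × 620,000 = (EBIT − 565,000) × 1,080,000.
Solving, EBIT = (565,000·1,080,000 − 96,000·620,000) / (1,080,000 − 620,000) = 550,680,000,000 / 460,000 = 1,197,130.43.

€1,197,130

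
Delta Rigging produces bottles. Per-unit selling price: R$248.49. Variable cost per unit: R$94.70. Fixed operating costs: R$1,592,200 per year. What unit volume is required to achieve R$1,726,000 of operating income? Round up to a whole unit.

Unit CM = price − variable cost = R$248.49 − R$94.70 = R$153.79.
Need Q such that Q × R$153.79 − R$1,592,200 = R$1,726,000, i.e. Q = R$3,318,200 / R$153.79 = 21,576.18 → 21,577.

21,577 bottles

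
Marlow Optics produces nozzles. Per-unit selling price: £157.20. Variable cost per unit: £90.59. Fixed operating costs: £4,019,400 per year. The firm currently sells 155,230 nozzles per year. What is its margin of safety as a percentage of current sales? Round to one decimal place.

61.1%

Unit CM = price − variable cost = £157.20 − £90.59 = £66.61. Break-even units = £4,019,400 ÷ £66.61 = 60,342.29; break-even revenue = 60,342.29 × £157.20 = £9,485,808.14.
Current sales = 155,230 × £157.20 = £24,402,156.00.
Margin of safety = (£24,402,156.00 − £9,485,808.14) ÷ £24,402,156.00 = 61.1%.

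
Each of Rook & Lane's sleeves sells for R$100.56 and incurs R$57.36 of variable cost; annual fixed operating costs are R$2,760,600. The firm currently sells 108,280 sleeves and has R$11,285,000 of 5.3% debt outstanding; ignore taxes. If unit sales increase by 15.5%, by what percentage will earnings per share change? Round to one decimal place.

+55.0%

At 108,280 units, contribution = 108,280 × R$43.20 = R$4,677,696.00.
Subtracting fixed costs: EBIT = R$4,677,696.00 − R$2,760,600 = R$1,917,096.00.
Interest = R$598,105.00, so EBIT − I = R$1,318,991.00.
DCL = total CM / (EBIT − I) = R$4,677,696.00 / R$1,318,991.00 = 3.5464.
EPS therefore changes by 3.5464 × (+15.5%) = +55.0%.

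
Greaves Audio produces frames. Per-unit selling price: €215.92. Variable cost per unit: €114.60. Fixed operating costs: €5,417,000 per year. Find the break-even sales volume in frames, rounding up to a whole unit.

Each unit contributes €215.92 − €114.60 = €101.32.
Break-even volume = fixed costs ÷ CM per unit = €5,417,000 ÷ €101.32 = 53,464.27, so 53,465 frames.

53,465 frames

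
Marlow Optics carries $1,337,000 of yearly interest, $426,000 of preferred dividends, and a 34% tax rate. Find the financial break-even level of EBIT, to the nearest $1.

Preferred dividends are paid after tax, so their pre-tax equivalent is $426,000 ÷ (1 − 0.34) = $645,454.55.
EPS = 0 when EBIT covers interest plus the pre-tax preferred burden: $1,337,000 + $645,454.55 = $1,982,454.55.

$1,982,455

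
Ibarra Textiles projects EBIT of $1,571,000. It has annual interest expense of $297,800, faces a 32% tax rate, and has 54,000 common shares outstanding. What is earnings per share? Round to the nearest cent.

Pre-tax income = $1,571,000 − $297,800.00 = $1,273,200.00.
Net income = $1,273,200.00 × (1 − 0.32) = $865,776.00.
EPS = $865,776.00 ÷ 54,000 = $16.03.

$16.03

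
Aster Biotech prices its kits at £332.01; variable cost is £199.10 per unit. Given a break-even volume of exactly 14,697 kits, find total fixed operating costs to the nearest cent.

£1,953,378.27

Each unit contributes £332.01 − £199.10 = £132.91.
Since BE = FC / CM, FC = 14,697 × £132.91 = £1,953,378.27.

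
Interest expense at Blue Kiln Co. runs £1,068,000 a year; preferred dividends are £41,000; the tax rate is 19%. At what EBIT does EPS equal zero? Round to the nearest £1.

Preferred dividends are paid after tax, so their pre-tax equivalent is £41,000 ÷ (1 − 0.19) = £50,617.28.
Financial break-even EBIT = interest + D_p ÷ (1 − t) = £1,068,000 + £50,617.28 = £1,118,617.28.

£1,118,617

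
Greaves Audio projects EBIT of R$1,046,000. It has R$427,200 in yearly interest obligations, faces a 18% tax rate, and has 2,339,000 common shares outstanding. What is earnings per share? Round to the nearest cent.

Pre-tax income = R$1,046,000 − R$427,200.00 = R$618,800.00.
Net income = R$618,800.00 × (1 − 0.18) = R$507,416.00.
Per share: R$507,416.00 / 2,339,000 shares = R$0.22.

R$0.22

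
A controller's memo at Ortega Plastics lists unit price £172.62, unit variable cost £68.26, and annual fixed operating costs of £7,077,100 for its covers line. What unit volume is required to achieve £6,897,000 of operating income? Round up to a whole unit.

Each unit contributes £172.62 − £68.26 = £104.36.
Units = (FC + target) / CM = (£7,077,100 + £6,897,000) / £104.36 = 133,902.84, so 133,903 covers.

133,903 covers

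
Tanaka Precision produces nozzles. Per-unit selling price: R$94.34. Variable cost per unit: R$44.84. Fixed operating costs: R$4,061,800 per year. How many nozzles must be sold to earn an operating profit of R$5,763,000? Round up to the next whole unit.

Each unit contributes R$94.34 − R$44.84 = R$49.50.
Need Q such that Q × R$49.50 − R$4,061,800 = R$5,763,000, i.e. Q = R$9,824,800 / R$49.50 = 198,480.81 → 198,481.

198,481 nozzles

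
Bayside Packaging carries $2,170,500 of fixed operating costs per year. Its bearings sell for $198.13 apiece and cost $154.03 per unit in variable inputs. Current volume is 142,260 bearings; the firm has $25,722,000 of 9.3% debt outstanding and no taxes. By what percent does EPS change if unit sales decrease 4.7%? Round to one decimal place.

-17.2%

Contribution at this volume is 142,260 × $44.10 = $6,273,666.00.
EBIT = $6,273,666.00 − $2,170,500 = $4,103,166.00.
After interest of $2,392,146.00, pre-tax earnings = $1,711,020.00.
DCL = total CM / (EBIT − I) = $6,273,666.00 / $1,711,020.00 = 3.6666.
%ΔEPS = DCL × %ΔSales = 3.6666 × -4.7% = -17.2%.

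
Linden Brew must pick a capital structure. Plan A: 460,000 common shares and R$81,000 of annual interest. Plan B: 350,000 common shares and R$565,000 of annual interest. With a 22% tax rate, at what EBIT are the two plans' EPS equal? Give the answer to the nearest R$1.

R$2,105,000

At indifference, (EBIT − 81,000)(1 − t)/460,000 = (EBIT − 565,000)(1 − t)/350,000.
The (1 − t) factor cancels: (EBIT − 81,000) × 350,000 = (EBIT − 565,000) × 460,000.
Solving, EBIT = (565,000·460,000 − 81,000·350,000) / (460,000 − 350,000) = 231,550,000,000 / 110,000 = 2,105,000.00.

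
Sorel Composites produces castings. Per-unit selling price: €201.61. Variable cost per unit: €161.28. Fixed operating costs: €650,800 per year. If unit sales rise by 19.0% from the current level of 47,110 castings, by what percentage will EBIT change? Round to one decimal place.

Contribution at this volume is 47,110 × €40.33 = €1,899,946.30.
EBIT = €1,899,946.30 − €650,800 = €1,249,146.30.
So DOL = total CM / EBIT = €1,899,946.30 / €1,249,146.30 = 1.5210.
So EBIT moves 1.5210 × (+19.0%) = +28.9%.

+28.9%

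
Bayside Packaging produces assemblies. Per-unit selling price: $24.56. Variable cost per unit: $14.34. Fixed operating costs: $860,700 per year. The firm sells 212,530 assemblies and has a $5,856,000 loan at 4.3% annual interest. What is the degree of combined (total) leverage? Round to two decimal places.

Total contribution margin = 212,530 × $10.22 = $2,172,056.60.
Subtracting fixed costs: EBIT = $2,172,056.60 − $860,700 = $1,311,356.60. Interest = $251,808.00, so EBIT − I = $1,059,548.60.
Degree of total leverage = total CM / (EBIT − interest) = $2,172,056.60 / $1,059,548.60 = 2.0500.

2.05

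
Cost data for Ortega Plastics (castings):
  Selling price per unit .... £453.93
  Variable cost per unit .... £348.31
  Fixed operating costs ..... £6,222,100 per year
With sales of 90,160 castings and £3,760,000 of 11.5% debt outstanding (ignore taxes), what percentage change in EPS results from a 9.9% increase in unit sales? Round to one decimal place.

Total contribution margin = 90,160 × £105.62 = £9,522,699.20.
Operating income = contribution − fixed costs = £9,522,699.20 − £6,222,100 = £3,300,599.20.
After interest of £432,400.00, pre-tax earnings = £2,868,199.20.
Degree of combined leverage = contribution ÷ (EBIT − I) = £9,522,699.20 ÷ £2,868,199.20 = 3.3201.
%ΔEPS = DCL × %ΔSales = 3.3201 × +9.9% = +32.9%.

+32.9%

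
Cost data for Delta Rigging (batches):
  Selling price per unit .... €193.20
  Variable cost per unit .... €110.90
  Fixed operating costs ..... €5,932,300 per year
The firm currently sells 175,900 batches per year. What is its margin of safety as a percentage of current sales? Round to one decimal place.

Each unit contributes €193.20 − €110.90 = €82.30. Break-even units = €5,932,300 ÷ €82.30 = 72,081.41; break-even revenue = 72,081.41 × €193.20 = €13,926,128.31.
Current sales = 175,900 × €193.20 = €33,983,880.00.
Margin of safety = (€33,983,880.00 − €13,926,128.31) ÷ €33,983,880.00 = 59.0%.

59.0%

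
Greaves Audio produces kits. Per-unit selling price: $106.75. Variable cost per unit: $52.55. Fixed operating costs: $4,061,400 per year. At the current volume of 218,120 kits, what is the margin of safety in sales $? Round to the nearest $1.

Contribution margin per unit = $106.75 − $52.55 = $54.20. Break-even units = $4,061,400 ÷ $54.20 = 74,933.58; break-even revenue = 74,933.58 × $106.75 = $7,999,159.59.
Current sales = 218,120 × $106.75 = $23,284,310.00.
Margin of safety = $23,284,310.00 − $7,999,159.59 = $15,285,150.

$15,285,150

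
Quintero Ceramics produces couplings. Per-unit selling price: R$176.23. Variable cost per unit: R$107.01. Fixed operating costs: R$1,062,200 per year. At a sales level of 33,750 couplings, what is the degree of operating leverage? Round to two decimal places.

1.83

Contribution at this volume is 33,750 × R$69.22 = R$2,336,175.00.
Subtracting fixed costs: EBIT = R$2,336,175.00 − R$1,062,200 = R$1,273,975.00.
Degree of operating leverage = R$2,336,175.00 / R$1,273,975.00 = 1.8338.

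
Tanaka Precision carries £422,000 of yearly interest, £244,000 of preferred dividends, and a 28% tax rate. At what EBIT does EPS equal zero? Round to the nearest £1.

£760,889

Grossing the preferred dividend up to pre-tax terms: £244,000 / (1 − 0.28) = £338,888.89.
Financial break-even EBIT = interest + D_p ÷ (1 − t) = £422,000 + £338,888.89 = £760,888.89.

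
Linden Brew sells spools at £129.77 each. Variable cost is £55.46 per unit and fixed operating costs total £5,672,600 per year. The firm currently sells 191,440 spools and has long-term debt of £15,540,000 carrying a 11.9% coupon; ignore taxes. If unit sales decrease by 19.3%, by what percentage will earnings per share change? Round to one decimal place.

At 191,440 units, contribution = 191,440 × £74.31 = £14,225,906.40.
EBIT = £14,225,906.40 − £5,672,600 = £8,553,306.40.
After interest of £1,849,260.00, pre-tax earnings = £6,704,046.40.
DCL = total CM / (EBIT − I) = £14,225,906.40 / £6,704,046.40 = 2.1220.
EPS therefore changes by 2.1220 × (-19.3%) = -41.0%.

-41.0%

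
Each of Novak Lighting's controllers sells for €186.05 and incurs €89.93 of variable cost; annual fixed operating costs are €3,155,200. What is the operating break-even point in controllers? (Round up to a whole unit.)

32,826 controllers

Unit CM = price − variable cost = €186.05 − €89.93 = €96.12.
Units to break even: €3,155,200 ÷ €96.12 = 32,825.63, rounded up to 32,826.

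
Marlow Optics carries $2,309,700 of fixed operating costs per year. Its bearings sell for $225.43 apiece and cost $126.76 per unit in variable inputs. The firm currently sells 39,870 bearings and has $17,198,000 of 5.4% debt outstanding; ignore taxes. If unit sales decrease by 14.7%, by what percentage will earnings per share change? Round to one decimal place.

Contribution at this volume is 39,870 × $98.67 = $3,933,972.90.
Operating income = contribution − fixed costs = $3,933,972.90 − $2,309,700 = $1,624,272.90.
Interest = $928,692.00, so EBIT − I = $695,580.90.
DCL = total CM / (EBIT − I) = $3,933,972.90 / $695,580.90 = 5.6557.
EPS therefore changes by 5.6557 × (-14.7%) = -83.1%.

-83.1%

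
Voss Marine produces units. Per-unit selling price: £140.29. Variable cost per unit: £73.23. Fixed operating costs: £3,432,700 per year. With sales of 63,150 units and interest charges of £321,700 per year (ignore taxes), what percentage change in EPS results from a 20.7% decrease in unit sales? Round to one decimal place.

At 63,150 units, contribution = 63,150 × £67.06 = £4,234,839.00.
Subtracting fixed costs: EBIT = £4,234,839.00 − £3,432,700 = £802,139.00.
After interest of £321,700.00, pre-tax earnings = £480,439.00.
Degree of combined leverage = contribution ÷ (EBIT − I) = £4,234,839.00 ÷ £480,439.00 = 8.8145.
EPS therefore changes by 8.8145 × (-20.7%) = -182.5%.

-182.5%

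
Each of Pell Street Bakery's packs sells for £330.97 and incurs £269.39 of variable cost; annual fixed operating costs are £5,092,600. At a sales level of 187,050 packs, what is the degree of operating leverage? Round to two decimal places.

Total contribution margin = 187,050 × £61.58 = £11,518,539.00.
Subtracting fixed costs: EBIT = £11,518,539.00 − £5,092,600 = £6,425,939.00.
DOL = contribution ÷ EBIT = £11,518,539.00 ÷ £6,425,939.00 = 1.7925.

1.79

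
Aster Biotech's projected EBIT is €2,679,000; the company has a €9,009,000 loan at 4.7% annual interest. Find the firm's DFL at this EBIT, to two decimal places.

1.19

Interest = €423,423.00.
DFL = EBIT ÷ (EBIT − I) = €2,679,000 ÷ (€2,679,000 − €423,423.00) = €2,679,000 ÷ €2,255,577.00 = 1.1877.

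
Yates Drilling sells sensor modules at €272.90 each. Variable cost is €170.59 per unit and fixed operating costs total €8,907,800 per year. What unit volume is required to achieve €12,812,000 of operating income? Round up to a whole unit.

212,295 sensor modules

Contribution margin per unit = €272.90 − €170.59 = €102.31.
Required volume = (fixed costs + target profit) ÷ CM = (€8,907,800 + €12,812,000) ÷ €102.31 = 212,294.01, so 212,295 sensor modules.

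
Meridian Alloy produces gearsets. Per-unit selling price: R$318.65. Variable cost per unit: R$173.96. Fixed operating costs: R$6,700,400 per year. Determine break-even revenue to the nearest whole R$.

CM per unit = R$318.65 − R$173.96 = R$144.69; CM ratio = R$144.69 / R$318.65 = 0.4541.
Break-even sales = FC ÷ CM ratio = R$6,700,400 × R$318.65 / R$144.69 = R$14,756,254.

R$14,756,254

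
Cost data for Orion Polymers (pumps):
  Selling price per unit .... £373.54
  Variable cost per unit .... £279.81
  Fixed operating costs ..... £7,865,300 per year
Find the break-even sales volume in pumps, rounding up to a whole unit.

Each unit contributes £373.54 − £279.81 = £93.73.
Units to break even: £7,865,300 ÷ £93.73 = 83,914.44, rounded up to 83,915.

83,915 pumps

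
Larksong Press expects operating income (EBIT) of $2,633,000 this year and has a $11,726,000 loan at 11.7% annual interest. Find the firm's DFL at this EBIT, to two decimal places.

Interest = $1,371,942.00.
DFL = EBIT ÷ (EBIT − I) = $2,633,000 ÷ ($2,633,000 − $1,371,942.00) = $2,633,000 ÷ $1,261,058.00 = 2.0879.

2.09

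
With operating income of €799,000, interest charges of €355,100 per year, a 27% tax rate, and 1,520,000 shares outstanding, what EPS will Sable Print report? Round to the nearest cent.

€0.21

Pre-tax income = €799,000 − €355,100.00 = €443,900.00.
Net income = €443,900.00 × (1 − 0.27) = €324,047.00.
EPS = €324,047.00 ÷ 1,520,000 = €0.21.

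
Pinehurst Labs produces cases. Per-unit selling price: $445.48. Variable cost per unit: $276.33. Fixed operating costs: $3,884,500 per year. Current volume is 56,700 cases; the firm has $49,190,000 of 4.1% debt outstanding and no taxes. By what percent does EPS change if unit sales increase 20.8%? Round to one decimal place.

Total contribution margin = 56,700 × $169.15 = $9,590,805.00.
Subtracting fixed costs: EBIT = $9,590,805.00 − $3,884,500 = $5,706,305.00.
After interest of $2,016,790.00, pre-tax earnings = $3,689,515.00.
DCL = total CM / (EBIT − I) = $9,590,805.00 / $3,689,515.00 = 2.5995.
EPS therefore changes by 2.5995 × (+20.8%) = +54.1%.

+54.1%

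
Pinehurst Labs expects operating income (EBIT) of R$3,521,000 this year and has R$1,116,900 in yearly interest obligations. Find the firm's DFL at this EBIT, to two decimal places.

Annual interest charges come to R$1,116,900.00.
DFL = EBIT ÷ (EBIT − I) = R$3,521,000 ÷ (R$3,521,000 − R$1,116,900.00) = R$3,521,000 ÷ R$2,404,100.00 = 1.4646.

1.46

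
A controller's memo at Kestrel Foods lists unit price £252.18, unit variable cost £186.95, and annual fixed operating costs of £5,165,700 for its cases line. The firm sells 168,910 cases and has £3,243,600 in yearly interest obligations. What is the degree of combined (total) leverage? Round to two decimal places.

Contribution at this volume is 168,910 × £65.23 = £11,017,999.30.
EBIT = £11,017,999.30 − £5,165,700 = £5,852,299.30. Interest = £3,243,600.00.
DOL = £11,017,999.30 ÷ £5,852,299.30 = 1.8827; DFL = £5,852,299.30 ÷ £2,608,699.30 = 2.2434.
DCL = DOL × DFL = 1.8827 × 2.2434 = 4.2236.

4.22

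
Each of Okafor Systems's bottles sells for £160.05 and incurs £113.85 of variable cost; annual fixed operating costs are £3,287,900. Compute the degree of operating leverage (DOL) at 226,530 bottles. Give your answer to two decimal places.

At 226,530 units, contribution = 226,530 × £46.20 = £10,465,686.00.
Operating income = contribution − fixed costs = £10,465,686.00 − £3,287,900 = £7,177,786.00.
DOL = contribution ÷ EBIT = £10,465,686.00 ÷ £7,177,786.00 = 1.4581.

1.46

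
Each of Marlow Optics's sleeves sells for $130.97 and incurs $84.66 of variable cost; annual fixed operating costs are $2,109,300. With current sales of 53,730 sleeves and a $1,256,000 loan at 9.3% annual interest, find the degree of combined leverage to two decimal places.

9.49

At 53,730 units, contribution = 53,730 × $46.31 = $2,488,236.30.
EBIT = $2,488,236.30 − $2,109,300 = $378,936.30. Interest = $116,808.00.
DOL = $2,488,236.30 ÷ $378,936.30 = 6.5664; DFL = $378,936.30 ÷ $262,128.30 = 1.4456.
DCL = DOL × DFL = 6.5664 × 1.4456 = 9.4924.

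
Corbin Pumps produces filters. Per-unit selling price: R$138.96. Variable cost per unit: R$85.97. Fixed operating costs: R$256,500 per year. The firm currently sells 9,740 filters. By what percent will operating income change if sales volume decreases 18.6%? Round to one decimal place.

Total contribution margin = 9,740 × R$52.99 = R$516,122.60.
EBIT = R$516,122.60 − R$256,500 = R$259,622.60.
DOL = contribution ÷ EBIT = R$516,122.60 ÷ R$259,622.60 = 1.9880.
So EBIT moves 1.9880 × (-18.6%) = -37.0%.

-37.0%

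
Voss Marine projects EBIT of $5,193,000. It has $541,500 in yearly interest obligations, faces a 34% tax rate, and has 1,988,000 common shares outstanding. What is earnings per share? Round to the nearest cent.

Interest = $541,500.00, so EBT = $5,193,000 − $541,500.00 = $4,651,500.00.
Net income = $4,651,500.00 × (1 − 0.34) = $3,069,990.00.
EPS = $3,069,990.00 ÷ 1,988,000 = $1.54.

$1.54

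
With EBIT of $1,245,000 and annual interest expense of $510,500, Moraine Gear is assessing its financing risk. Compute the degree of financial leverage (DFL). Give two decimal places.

Interest = $510,500.00.
Degree of financial leverage = EBIT / (EBIT − interest) = $1,245,000 / $734,500.00 = 1.6950.

1.70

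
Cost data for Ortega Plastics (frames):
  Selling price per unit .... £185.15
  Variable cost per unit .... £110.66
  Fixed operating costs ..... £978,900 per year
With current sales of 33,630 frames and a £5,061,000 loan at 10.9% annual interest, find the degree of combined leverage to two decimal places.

2.57

At 33,630 units, contribution = 33,630 × £74.49 = £2,505,098.70.
Subtracting fixed costs: EBIT = £2,505,098.70 − £978,900 = £1,526,198.70. Interest = £551,649.00.
DOL = £2,505,098.70 ÷ £1,526,198.70 = 1.6414; DFL = £1,526,198.70 ÷ £974,549.70 = 1.5661.
Combined leverage = 1.6414 × 1.5661 = 2.5706.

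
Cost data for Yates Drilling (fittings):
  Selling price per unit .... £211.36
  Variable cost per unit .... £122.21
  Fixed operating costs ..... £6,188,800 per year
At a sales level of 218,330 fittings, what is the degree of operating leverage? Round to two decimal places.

Total contribution margin = 218,330 × £89.15 = £19,464,119.50.
Operating income = contribution − fixed costs = £19,464,119.50 − £6,188,800 = £13,275,319.50.
So DOL = total CM / EBIT = £19,464,119.50 / £13,275,319.50 = 1.4662.

1.47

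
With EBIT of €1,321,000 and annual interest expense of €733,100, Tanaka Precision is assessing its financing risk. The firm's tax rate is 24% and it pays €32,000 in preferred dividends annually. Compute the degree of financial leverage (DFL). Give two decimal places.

Annual interest charges come to €733,100.00.
Preferred dividends grossed up pre-tax: €32,000 / (1 − 0.24) = €42,105.26.
DFL = EBIT ÷ [EBIT − I − D_p/(1−t)] = €1,321,000 ÷ [€1,321,000 − €733,100.00 − €42,105.26] = €1,321,000 ÷ €545,794.74 = 2.4203.

2.42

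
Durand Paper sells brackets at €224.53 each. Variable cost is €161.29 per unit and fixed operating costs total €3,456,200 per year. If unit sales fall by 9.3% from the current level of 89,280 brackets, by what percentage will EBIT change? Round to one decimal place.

Total contribution margin = 89,280 × €63.24 = €5,646,067.20.
Operating income = contribution − fixed costs = €5,646,067.20 − €3,456,200 = €2,189,867.20.
DOL = contribution ÷ EBIT = €5,646,067.20 ÷ €2,189,867.20 = 2.5783.
So EBIT moves 2.5783 × (-9.3%) = -24.0%.

-24.0%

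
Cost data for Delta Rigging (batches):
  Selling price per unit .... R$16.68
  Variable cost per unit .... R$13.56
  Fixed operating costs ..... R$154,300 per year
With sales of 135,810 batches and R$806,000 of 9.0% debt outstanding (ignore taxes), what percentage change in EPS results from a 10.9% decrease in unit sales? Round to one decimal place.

At 135,810 units, contribution = 135,810 × R$3.12 = R$423,727.20.
EBIT = R$423,727.20 − R$154,300 = R$269,427.20.
After interest of R$72,540.00, pre-tax earnings = R$196,887.20.
Degree of combined leverage = contribution ÷ (EBIT − I) = R$423,727.20 ÷ R$196,887.20 = 2.1521.
EPS therefore changes by 2.1521 × (-10.9%) = -23.5%.

-23.5%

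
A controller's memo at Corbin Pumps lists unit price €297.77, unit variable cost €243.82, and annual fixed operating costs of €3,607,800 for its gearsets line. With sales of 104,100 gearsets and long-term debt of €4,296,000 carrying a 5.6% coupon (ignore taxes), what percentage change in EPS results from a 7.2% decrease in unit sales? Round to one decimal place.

Total contribution margin = 104,100 × €53.95 = €5,616,195.00.
Operating income = contribution − fixed costs = €5,616,195.00 − €3,607,800 = €2,008,395.00.
Interest = €240,576.00, so EBIT − I = €1,767,819.00.
DCL = total CM / (EBIT − I) = €5,616,195.00 / €1,767,819.00 = 3.1769.
%ΔEPS = DCL × %ΔSales = 3.1769 × -7.2% = -22.9%.

-22.9%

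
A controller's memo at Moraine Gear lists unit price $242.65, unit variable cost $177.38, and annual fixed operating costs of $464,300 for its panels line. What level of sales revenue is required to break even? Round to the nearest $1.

$1,726,098

Contribution margin per unit = $242.65 − $177.38 = $65.27, a CM ratio of $65.27 ÷ $242.65 = 0.2690.
Break-even sales = FC ÷ CM ratio = $464,300 × $242.65 / $65.27 = $1,726,098.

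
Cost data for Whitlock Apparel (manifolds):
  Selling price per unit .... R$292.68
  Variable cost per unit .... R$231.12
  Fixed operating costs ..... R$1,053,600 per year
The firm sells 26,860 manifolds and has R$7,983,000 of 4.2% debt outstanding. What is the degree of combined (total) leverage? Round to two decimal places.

6.25

Contribution at this volume is 26,860 × R$61.56 = R$1,653,501.60.
EBIT = R$1,653,501.60 − R$1,053,600 = R$599,901.60. Interest = R$335,286.00, so EBIT − I = R$264,615.60.
Degree of total leverage = total CM / (EBIT − interest) = R$1,653,501.60 / R$264,615.60 = 6.2487.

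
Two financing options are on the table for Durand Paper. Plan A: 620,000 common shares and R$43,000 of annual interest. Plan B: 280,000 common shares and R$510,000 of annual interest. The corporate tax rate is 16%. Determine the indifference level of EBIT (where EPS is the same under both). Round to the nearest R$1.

Set EPS_A = EPS_B: (EBIT − R$43,000)(1 − 0.16) ÷ 620,000 = (EBIT − R$510,000)(1 − 0.16) ÷ 280,000.
Cancelling (1 − t) and cross-multiplying: 280,000·(EBIT − 43,000) = 620,000·(EBIT − 510,000).
Solving, EBIT = (510,000·620,000 − 43,000·280,000) / (620,000 − 280,000) = 304,160,000,000 / 340,000 = 894,588.24.

R$894,588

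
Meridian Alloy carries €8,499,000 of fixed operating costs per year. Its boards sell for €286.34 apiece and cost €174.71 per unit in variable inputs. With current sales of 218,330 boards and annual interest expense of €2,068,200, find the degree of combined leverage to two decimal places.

1.77

Contribution at this volume is 218,330 × €111.63 = €24,372,177.90.
Operating income = contribution − fixed costs = €24,372,177.90 − €8,499,000 = €15,873,177.90. Interest = €2,068,200.00.
DOL = €24,372,177.90 ÷ €15,873,177.90 = 1.5354; DFL = €15,873,177.90 ÷ €13,804,977.90 = 1.1498.
Combined leverage = 1.5354 × 1.1498 = 1.7654.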